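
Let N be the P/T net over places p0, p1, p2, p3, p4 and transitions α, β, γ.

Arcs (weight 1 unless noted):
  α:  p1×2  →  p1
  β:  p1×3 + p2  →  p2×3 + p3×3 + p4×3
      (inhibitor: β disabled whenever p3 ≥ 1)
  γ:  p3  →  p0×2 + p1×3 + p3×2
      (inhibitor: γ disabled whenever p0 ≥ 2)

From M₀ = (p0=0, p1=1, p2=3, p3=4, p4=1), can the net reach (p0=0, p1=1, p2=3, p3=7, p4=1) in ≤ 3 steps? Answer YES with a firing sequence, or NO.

NO — not reachable within 3 firings

depth 0: 1 marking
depth 1: 2 markings reached so far
depth 2: 3 markings reached so far
depth 3: 4 markings reached so far
target is not among the 4 markings reachable within 3 steps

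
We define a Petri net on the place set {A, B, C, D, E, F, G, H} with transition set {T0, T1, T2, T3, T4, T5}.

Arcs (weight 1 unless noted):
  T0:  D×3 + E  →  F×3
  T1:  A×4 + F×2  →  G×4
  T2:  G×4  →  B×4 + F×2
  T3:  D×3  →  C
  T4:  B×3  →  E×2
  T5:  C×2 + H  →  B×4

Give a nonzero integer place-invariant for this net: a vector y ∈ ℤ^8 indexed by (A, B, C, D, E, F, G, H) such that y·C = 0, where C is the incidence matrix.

Incidence matrix C (rows=places, cols=transitions):
       T0   T1   T2   T3   T4   T5
    A   0   -4    0    0    0    0
    B   0    0    4    0   -3    4
    C   0    0    0    1    0   -2
    D  -3    0    0   -3    0    0
    E  -1    0    0    0    2    0
    F   3   -2    2    0    0    0
    G   0    4   -4    0    0    0
    H   0    0    0    0    0   -1

Candidate y = [12, 12, 24, 8, 18, 14, 19, 0]; check y·C column-wise:
  col T0: 12·0 + 12·0 + 24·0 + 8·-3 + 18·-1 + 14·3 + 19·0 = 0
  col T1: 12·-4 + 12·0 + 24·0 + 8·0 + 18·0 + 14·-2 + 19·4 = 0
  col T2: 12·0 + 12·4 + 24·0 + 8·0 + 18·0 + 14·2 + 19·-4 = 0
  col T3: 12·0 + 12·0 + 24·1 + 8·-3 + 18·0 + 14·0 + 19·0 = 0
  col T4: 12·0 + 12·-3 + 24·0 + 8·0 + 18·2 + 14·0 + 19·0 = 0
  col T5: 12·0 + 12·4 + 24·-2 + 8·0 + 18·0 + 14·0 + 19·0 + 0·-1 = 0

y = (A:12, B:12, C:24, D:8, E:18, F:14, G:19, H:0)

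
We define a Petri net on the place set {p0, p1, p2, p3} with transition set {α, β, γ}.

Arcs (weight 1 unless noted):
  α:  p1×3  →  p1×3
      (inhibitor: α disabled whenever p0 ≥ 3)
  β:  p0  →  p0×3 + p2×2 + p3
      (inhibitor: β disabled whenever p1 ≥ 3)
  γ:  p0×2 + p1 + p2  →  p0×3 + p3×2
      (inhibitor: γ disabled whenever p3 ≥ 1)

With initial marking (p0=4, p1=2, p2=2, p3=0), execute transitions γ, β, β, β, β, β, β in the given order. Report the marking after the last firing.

step 1: fire γ:  (p0=4, p1=2, p2=2, p3=0) → (p0=5, p1=1, p2=1, p3=2)
step 2: fire β:  (p0=5, p1=1, p2=1, p3=2) → (p0=7, p1=1, p2=3, p3=3)
step 3: fire β:  (p0=7, p1=1, p2=3, p3=3) → (p0=9, p1=1, p2=5, p3=4)
step 4: fire β:  (p0=9, p1=1, p2=5, p3=4) → (p0=11, p1=1, p2=7, p3=5)
step 5: fire β:  (p0=11, p1=1, p2=7, p3=5) → (p0=13, p1=1, p2=9, p3=6)
step 6: fire β:  (p0=13, p1=1, p2=9, p3=6) → (p0=15, p1=1, p2=11, p3=7)
step 7: fire β:  (p0=15, p1=1, p2=11, p3=7) → (p0=17, p1=1, p2=13, p3=8)

(p0=17, p1=1, p2=13, p3=8)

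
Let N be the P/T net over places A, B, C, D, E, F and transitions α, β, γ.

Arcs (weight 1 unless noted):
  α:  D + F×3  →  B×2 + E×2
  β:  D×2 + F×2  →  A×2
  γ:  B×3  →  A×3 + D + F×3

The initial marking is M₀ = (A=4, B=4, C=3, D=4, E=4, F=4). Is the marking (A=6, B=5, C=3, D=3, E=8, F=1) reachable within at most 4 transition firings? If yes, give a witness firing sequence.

depth 0: 1 marking
depth 1: 4 markings reached so far
depth 2: 7 markings reached so far
depth 3: 11 markings reached so far
depth 4: 14 markings reached so far
target is not among the 14 markings reachable within 4 steps

NO — not reachable within 4 firings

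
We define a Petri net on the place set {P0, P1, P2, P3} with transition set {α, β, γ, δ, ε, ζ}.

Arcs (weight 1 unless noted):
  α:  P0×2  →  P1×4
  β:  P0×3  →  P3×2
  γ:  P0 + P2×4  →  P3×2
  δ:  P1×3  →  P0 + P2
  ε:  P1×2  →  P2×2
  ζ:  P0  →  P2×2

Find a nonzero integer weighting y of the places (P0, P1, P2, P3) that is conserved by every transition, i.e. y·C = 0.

y = (P0:2, P1:1, P2:1, P3:3)

Incidence matrix C (rows=places, cols=transitions):
        α    β    γ    δ    ε    ζ
   P0  -2   -3   -1    1    0   -1
   P1   4    0    0   -3   -2    0
   P2   0    0   -4    1    2    2
   P3   0    2    2    0    0    0

Candidate y = [2, 1, 1, 3]; check y·C column-wise:
  col α: 2·-2 + 1·4 + 1·0 + 3·0 = 0
  col β: 2·-3 + 1·0 + 1·0 + 3·2 = 0
  col γ: 2·-1 + 1·0 + 1·-4 + 3·2 = 0
  col δ: 2·1 + 1·-3 + 1·1 + 3·0 = 0
  col ε: 2·0 + 1·-2 + 1·2 + 3·0 = 0
  col ζ: 2·-1 + 1·0 + 1·2 + 3·0 = 0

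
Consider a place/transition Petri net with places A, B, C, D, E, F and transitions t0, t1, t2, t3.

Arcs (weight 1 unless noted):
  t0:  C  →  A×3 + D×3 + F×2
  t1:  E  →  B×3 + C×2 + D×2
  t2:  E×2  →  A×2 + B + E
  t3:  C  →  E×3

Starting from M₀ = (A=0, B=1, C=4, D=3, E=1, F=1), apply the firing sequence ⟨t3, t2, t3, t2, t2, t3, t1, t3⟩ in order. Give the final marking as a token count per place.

(A=6, B=7, C=2, D=5, E=9, F=1)

step 1: fire t3:  (A=0, B=1, C=4, D=3, E=1, F=1) → (A=0, B=1, C=3, D=3, E=4, F=1)
step 2: fire t2:  (A=0, B=1, C=3, D=3, E=4, F=1) → (A=2, B=2, C=3, D=3, E=3, F=1)
step 3: fire t3:  (A=2, B=2, C=3, D=3, E=3, F=1) → (A=2, B=2, C=2, D=3, E=6, F=1)
step 4: fire t2:  (A=2, B=2, C=2, D=3, E=6, F=1) → (A=4, B=3, C=2, D=3, E=5, F=1)
step 5: fire t2:  (A=4, B=3, C=2, D=3, E=5, F=1) → (A=6, B=4, C=2, D=3, E=4, F=1)
step 6: fire t3:  (A=6, B=4, C=2, D=3, E=4, F=1) → (A=6, B=4, C=1, D=3, E=7, F=1)
step 7: fire t1:  (A=6, B=4, C=1, D=3, E=7, F=1) → (A=6, B=7, C=3, D=5, E=6, F=1)
step 8: fire t3:  (A=6, B=7, C=3, D=5, E=6, F=1) → (A=6, B=7, C=2, D=5, E=9, F=1)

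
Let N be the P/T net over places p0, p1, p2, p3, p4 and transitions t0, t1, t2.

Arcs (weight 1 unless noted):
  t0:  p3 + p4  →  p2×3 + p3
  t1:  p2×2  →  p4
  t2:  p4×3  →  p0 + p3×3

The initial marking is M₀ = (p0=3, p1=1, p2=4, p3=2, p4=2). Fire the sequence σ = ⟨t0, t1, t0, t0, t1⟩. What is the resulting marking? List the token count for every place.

step 1: fire t0:  (p0=3, p1=1, p2=4, p3=2, p4=2) → (p0=3, p1=1, p2=7, p3=2, p4=1)
step 2: fire t1:  (p0=3, p1=1, p2=7, p3=2, p4=1) → (p0=3, p1=1, p2=5, p3=2, p4=2)
step 3: fire t0:  (p0=3, p1=1, p2=5, p3=2, p4=2) → (p0=3, p1=1, p2=8, p3=2, p4=1)
step 4: fire t0:  (p0=3, p1=1, p2=8, p3=2, p4=1) → (p0=3, p1=1, p2=11, p3=2, p4=0)
step 5: fire t1:  (p0=3, p1=1, p2=11, p3=2, p4=0) → (p0=3, p1=1, p2=9, p3=2, p4=1)

(p0=3, p1=1, p2=9, p3=2, p4=1)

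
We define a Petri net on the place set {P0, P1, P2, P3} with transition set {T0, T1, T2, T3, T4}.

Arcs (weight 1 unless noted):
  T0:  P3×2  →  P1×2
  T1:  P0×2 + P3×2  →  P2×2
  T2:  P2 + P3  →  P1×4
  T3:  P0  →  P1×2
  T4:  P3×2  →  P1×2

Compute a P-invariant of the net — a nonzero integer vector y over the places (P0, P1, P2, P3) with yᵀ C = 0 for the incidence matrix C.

Incidence matrix C (rows=places, cols=transitions):
       T0   T1   T2   T3   T4
   P0   0   -2    0   -1    0
   P1   2    0    4    2    2
   P2   0    2   -1    0    0
   P3  -2   -2   -1    0   -2

Candidate y = [2, 1, 3, 1]; check y·C column-wise:
  col T0: 2·0 + 1·2 + 3·0 + 1·-2 = 0
  col T1: 2·-2 + 1·0 + 3·2 + 1·-2 = 0
  col T2: 2·0 + 1·4 + 3·-1 + 1·-1 = 0
  col T3: 2·-1 + 1·2 + 3·0 + 1·0 = 0
  col T4: 2·0 + 1·2 + 3·0 + 1·-2 = 0

y = (P0:2, P1:1, P2:3, P3:1)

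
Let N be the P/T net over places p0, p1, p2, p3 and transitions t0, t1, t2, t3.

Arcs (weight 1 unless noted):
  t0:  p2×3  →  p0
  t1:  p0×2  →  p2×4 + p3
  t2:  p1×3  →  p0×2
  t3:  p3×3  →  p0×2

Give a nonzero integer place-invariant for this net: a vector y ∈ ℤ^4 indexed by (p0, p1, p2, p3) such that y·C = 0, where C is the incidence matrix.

Incidence matrix C (rows=places, cols=transitions):
       t0   t1   t2   t3
   p0   1   -2    2    2
   p1   0    0   -3    0
   p2  -3    4    0    0
   p3   0    1    0   -3

Candidate y = [3, 2, 1, 2]; check y·C column-wise:
  col t0: 3·1 + 2·0 + 1·-3 + 2·0 = 0
  col t1: 3·-2 + 2·0 + 1·4 + 2·1 = 0
  col t2: 3·2 + 2·-3 + 1·0 + 2·0 = 0
  col t3: 3·2 + 2·0 + 1·0 + 2·-3 = 0

y = (p0:3, p1:2, p2:1, p3:2)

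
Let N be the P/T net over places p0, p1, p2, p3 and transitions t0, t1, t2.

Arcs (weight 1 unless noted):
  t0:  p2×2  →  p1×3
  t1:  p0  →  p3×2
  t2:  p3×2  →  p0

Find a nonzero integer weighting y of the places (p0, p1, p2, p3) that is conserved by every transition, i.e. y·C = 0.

y = (p0:0, p1:2, p2:3, p3:0)

Incidence matrix C (rows=places, cols=transitions):
       t0   t1   t2
   p0   0   -1    1
   p1   3    0    0
   p2  -2    0    0
   p3   0    2   -2

Candidate y = [0, 2, 3, 0]; check y·C column-wise:
  col t0: 2·3 + 3·-2 = 0
  col t1: 0·-1 + 2·0 + 3·0 + 0·2 = 0
  col t2: 0·1 + 2·0 + 3·0 + 0·-2 = 0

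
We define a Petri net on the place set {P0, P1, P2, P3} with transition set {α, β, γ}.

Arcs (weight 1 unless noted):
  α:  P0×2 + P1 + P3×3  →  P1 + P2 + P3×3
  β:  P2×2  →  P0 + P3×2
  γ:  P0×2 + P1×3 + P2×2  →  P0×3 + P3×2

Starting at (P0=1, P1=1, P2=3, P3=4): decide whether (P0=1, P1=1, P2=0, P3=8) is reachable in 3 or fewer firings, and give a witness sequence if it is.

YES — reachable via ⟨β, α, β⟩ (3 firings)

step 1: fire β:  (P0=1, P1=1, P2=3, P3=4) → (P0=2, P1=1, P2=1, P3=6)
step 2: fire α:  (P0=2, P1=1, P2=1, P3=6) → (P0=0, P1=1, P2=2, P3=6)
step 3: fire β:  (P0=0, P1=1, P2=2, P3=6) → (P0=1, P1=1, P2=0, P3=8)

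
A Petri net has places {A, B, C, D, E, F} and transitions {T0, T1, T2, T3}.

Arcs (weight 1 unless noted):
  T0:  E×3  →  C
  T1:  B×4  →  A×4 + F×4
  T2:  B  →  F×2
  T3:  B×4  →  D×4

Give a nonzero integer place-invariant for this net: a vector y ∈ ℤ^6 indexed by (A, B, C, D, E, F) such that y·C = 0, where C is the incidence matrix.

y = (A:0, B:0, C:3, D:0, E:1, F:0)

Incidence matrix C (rows=places, cols=transitions):
       T0   T1   T2   T3
    A   0    4    0    0
    B   0   -4   -1   -4
    C   1    0    0    0
    D   0    0    0    4
    E  -3    0    0    0
    F   0    4    2    0

Candidate y = [0, 0, 3, 0, 1, 0]; check y·C column-wise:
  col T0: 3·1 + 1·-3 = 0
  col T1: 0·4 + 0·-4 + 3·0 + 1·0 + 0·4 = 0
  col T2: 0·-1 + 3·0 + 1·0 + 0·2 = 0
  col T3: 0·-4 + 3·0 + 0·4 + 1·0 = 0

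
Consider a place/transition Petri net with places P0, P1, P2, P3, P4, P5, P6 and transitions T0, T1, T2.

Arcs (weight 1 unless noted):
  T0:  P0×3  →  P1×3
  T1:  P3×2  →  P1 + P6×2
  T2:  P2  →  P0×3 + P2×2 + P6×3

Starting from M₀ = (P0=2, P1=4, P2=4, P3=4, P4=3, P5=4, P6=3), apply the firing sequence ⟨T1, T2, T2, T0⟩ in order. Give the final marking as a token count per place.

step 1: fire T1:  (P0=2, P1=4, P2=4, P3=4, P4=3, P5=4, P6=3) → (P0=2, P1=5, P2=4, P3=2, P4=3, P5=4, P6=5)
step 2: fire T2:  (P0=2, P1=5, P2=4, P3=2, P4=3, P5=4, P6=5) → (P0=5, P1=5, P2=5, P3=2, P4=3, P5=4, P6=8)
step 3: fire T2:  (P0=5, P1=5, P2=5, P3=2, P4=3, P5=4, P6=8) → (P0=8, P1=5, P2=6, P3=2, P4=3, P5=4, P6=11)
step 4: fire T0:  (P0=8, P1=5, P2=6, P3=2, P4=3, P5=4, P6=11) → (P0=5, P1=8, P2=6, P3=2, P4=3, P5=4, P6=11)

(P0=5, P1=8, P2=6, P3=2, P4=3, P5=4, P6=11)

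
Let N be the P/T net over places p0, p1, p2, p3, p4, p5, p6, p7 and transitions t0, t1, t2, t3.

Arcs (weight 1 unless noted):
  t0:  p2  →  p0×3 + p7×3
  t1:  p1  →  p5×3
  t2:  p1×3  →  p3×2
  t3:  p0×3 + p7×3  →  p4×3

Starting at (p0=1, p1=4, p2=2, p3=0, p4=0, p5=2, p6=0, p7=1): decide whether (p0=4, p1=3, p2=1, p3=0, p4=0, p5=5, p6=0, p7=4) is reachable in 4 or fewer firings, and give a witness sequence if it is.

YES — reachable via ⟨t0, t1⟩ (2 firings)

step 1: fire t0:  (p0=1, p1=4, p2=2, p3=0, p4=0, p5=2, p6=0, p7=1) → (p0=4, p1=4, p2=1, p3=0, p4=0, p5=2, p6=0, p7=4)
step 2: fire t1:  (p0=4, p1=4, p2=1, p3=0, p4=0, p5=2, p6=0, p7=4) → (p0=4, p1=3, p2=1, p3=0, p4=0, p5=5, p6=0, p7=4)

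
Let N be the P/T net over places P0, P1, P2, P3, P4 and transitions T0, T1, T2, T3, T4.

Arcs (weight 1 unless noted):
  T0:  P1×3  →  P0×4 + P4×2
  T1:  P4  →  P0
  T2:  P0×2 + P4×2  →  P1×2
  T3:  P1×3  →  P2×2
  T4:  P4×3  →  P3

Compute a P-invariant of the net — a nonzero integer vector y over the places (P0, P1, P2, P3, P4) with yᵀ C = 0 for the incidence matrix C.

Incidence matrix C (rows=places, cols=transitions):
       T0   T1   T2   T3   T4
   P0   4    1   -2    0    0
   P1  -3    0    2   -3    0
   P2   0    0    0    2    0
   P3   0    0    0    0    1
   P4   2   -1   -2    0   -3

Candidate y = [1, 2, 3, 3, 1]; check y·C column-wise:
  col T0: 1·4 + 2·-3 + 3·0 + 3·0 + 1·2 = 0
  col T1: 1·1 + 2·0 + 3·0 + 3·0 + 1·-1 = 0
  col T2: 1·-2 + 2·2 + 3·0 + 3·0 + 1·-2 = 0
  col T3: 1·0 + 2·-3 + 3·2 + 3·0 + 1·0 = 0
  col T4: 1·0 + 2·0 + 3·0 + 3·1 + 1·-3 = 0

y = (P0:1, P1:2, P2:3, P3:3, P4:1)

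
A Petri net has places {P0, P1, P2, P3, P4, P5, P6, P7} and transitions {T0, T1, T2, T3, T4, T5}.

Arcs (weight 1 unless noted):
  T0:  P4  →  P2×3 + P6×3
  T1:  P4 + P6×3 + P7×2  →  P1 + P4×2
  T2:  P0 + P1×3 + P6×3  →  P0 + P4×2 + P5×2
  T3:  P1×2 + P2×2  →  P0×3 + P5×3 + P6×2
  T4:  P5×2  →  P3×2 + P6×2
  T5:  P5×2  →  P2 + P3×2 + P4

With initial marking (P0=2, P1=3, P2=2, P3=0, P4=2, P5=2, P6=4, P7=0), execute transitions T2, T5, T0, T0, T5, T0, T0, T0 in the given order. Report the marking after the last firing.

step 1: fire T2:  (P0=2, P1=3, P2=2, P3=0, P4=2, P5=2, P6=4, P7=0) → (P0=2, P1=0, P2=2, P3=0, P4=4, P5=4, P6=1, P7=0)
step 2: fire T5:  (P0=2, P1=0, P2=2, P3=0, P4=4, P5=4, P6=1, P7=0) → (P0=2, P1=0, P2=3, P3=2, P4=5, P5=2, P6=1, P7=0)
step 3: fire T0:  (P0=2, P1=0, P2=3, P3=2, P4=5, P5=2, P6=1, P7=0) → (P0=2, P1=0, P2=6, P3=2, P4=4, P5=2, P6=4, P7=0)
step 4: fire T0:  (P0=2, P1=0, P2=6, P3=2, P4=4, P5=2, P6=4, P7=0) → (P0=2, P1=0, P2=9, P3=2, P4=3, P5=2, P6=7, P7=0)
step 5: fire T5:  (P0=2, P1=0, P2=9, P3=2, P4=3, P5=2, P6=7, P7=0) → (P0=2, P1=0, P2=10, P3=4, P4=4, P5=0, P6=7, P7=0)
step 6: fire T0:  (P0=2, P1=0, P2=10, P3=4, P4=4, P5=0, P6=7, P7=0) → (P0=2, P1=0, P2=13, P3=4, P4=3, P5=0, P6=10, P7=0)
step 7: fire T0:  (P0=2, P1=0, P2=13, P3=4, P4=3, P5=0, P6=10, P7=0) → (P0=2, P1=0, P2=16, P3=4, P4=2, P5=0, P6=13, P7=0)
step 8: fire T0:  (P0=2, P1=0, P2=16, P3=4, P4=2, P5=0, P6=13, P7=0) → (P0=2, P1=0, P2=19, P3=4, P4=1, P5=0, P6=16, P7=0)

(P0=2, P1=0, P2=19, P3=4, P4=1, P5=0, P6=16, P7=0)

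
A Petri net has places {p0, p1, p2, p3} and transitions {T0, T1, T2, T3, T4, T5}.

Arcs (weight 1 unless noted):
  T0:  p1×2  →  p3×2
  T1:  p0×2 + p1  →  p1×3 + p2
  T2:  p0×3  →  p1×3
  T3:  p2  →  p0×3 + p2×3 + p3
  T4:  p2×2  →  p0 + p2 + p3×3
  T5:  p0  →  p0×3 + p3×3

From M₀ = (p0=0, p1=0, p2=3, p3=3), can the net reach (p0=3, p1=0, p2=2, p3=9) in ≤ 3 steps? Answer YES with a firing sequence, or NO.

step 1: fire T4:  (p0=0, p1=0, p2=3, p3=3) → (p0=1, p1=0, p2=2, p3=6)
step 2: fire T5:  (p0=1, p1=0, p2=2, p3=6) → (p0=3, p1=0, p2=2, p3=9)

YES — reachable via ⟨T4, T5⟩ (2 firings)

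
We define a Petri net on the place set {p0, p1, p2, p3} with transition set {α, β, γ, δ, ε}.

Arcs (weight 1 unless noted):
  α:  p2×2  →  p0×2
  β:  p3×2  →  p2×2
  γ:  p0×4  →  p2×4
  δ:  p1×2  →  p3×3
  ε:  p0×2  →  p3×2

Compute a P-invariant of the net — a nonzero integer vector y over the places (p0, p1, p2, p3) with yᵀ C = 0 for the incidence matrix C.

Incidence matrix C (rows=places, cols=transitions):
        α    β    γ    δ    ε
   p0   2    0   -4    0   -2
   p1   0    0    0   -2    0
   p2  -2    2    4    0    0
   p3   0   -2    0    3    2

Candidate y = [2, 3, 2, 2]; check y·C column-wise:
  col α: 2·2 + 3·0 + 2·-2 + 2·0 = 0
  col β: 2·0 + 3·0 + 2·2 + 2·-2 = 0
  col γ: 2·-4 + 3·0 + 2·4 + 2·0 = 0
  col δ: 2·0 + 3·-2 + 2·0 + 2·3 = 0
  col ε: 2·-2 + 3·0 + 2·0 + 2·2 = 0

y = (p0:2, p1:3, p2:2, p3:2)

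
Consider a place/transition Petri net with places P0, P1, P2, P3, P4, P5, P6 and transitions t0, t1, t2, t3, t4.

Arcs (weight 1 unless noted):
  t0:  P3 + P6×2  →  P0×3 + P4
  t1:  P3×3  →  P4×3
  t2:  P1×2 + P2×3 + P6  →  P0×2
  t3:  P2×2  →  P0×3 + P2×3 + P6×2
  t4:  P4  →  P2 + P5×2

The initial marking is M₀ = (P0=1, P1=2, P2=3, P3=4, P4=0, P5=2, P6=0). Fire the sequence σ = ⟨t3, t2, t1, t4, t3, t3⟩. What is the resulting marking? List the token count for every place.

step 1: fire t3:  (P0=1, P1=2, P2=3, P3=4, P4=0, P5=2, P6=0) → (P0=4, P1=2, P2=4, P3=4, P4=0, P5=2, P6=2)
step 2: fire t2:  (P0=4, P1=2, P2=4, P3=4, P4=0, P5=2, P6=2) → (P0=6, P1=0, P2=1, P3=4, P4=0, P5=2, P6=1)
step 3: fire t1:  (P0=6, P1=0, P2=1, P3=4, P4=0, P5=2, P6=1) → (P0=6, P1=0, P2=1, P3=1, P4=3, P5=2, P6=1)
step 4: fire t4:  (P0=6, P1=0, P2=1, P3=1, P4=3, P5=2, P6=1) → (P0=6, P1=0, P2=2, P3=1, P4=2, P5=4, P6=1)
step 5: fire t3:  (P0=6, P1=0, P2=2, P3=1, P4=2, P5=4, P6=1) → (P0=9, P1=0, P2=3, P3=1, P4=2, P5=4, P6=3)
step 6: fire t3:  (P0=9, P1=0, P2=3, P3=1, P4=2, P5=4, P6=3) → (P0=12, P1=0, P2=4, P3=1, P4=2, P5=4, P6=5)

(P0=12, P1=0, P2=4, P3=1, P4=2, P5=4, P6=5)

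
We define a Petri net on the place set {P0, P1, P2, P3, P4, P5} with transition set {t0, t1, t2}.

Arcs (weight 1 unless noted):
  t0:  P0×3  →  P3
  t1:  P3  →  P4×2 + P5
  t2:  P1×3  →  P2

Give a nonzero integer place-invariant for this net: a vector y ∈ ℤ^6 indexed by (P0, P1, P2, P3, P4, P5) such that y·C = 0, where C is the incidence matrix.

y = (P0:0, P1:1, P2:3, P3:0, P4:0, P5:0)

Incidence matrix C (rows=places, cols=transitions):
       t0   t1   t2
   P0  -3    0    0
   P1   0    0   -3
   P2   0    0    1
   P3   1   -1    0
   P4   0    2    0
   P5   0    1    0

Candidate y = [0, 1, 3, 0, 0, 0]; check y·C column-wise:
  col t0: 0·-3 + 1·0 + 3·0 + 0·1 = 0
  col t1: 1·0 + 3·0 + 0·-1 + 0·2 + 0·1 = 0
  col t2: 1·-3 + 3·1 = 0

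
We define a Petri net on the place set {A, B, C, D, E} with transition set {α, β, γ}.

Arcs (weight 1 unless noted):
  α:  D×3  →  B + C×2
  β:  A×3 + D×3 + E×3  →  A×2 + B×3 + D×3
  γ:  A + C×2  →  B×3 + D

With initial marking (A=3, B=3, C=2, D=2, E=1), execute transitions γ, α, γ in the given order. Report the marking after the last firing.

step 1: fire γ:  (A=3, B=3, C=2, D=2, E=1) → (A=2, B=6, C=0, D=3, E=1)
step 2: fire α:  (A=2, B=6, C=0, D=3, E=1) → (A=2, B=7, C=2, D=0, E=1)
step 3: fire γ:  (A=2, B=7, C=2, D=0, E=1) → (A=1, B=10, C=0, D=1, E=1)

(A=1, B=10, C=0, D=1, E=1)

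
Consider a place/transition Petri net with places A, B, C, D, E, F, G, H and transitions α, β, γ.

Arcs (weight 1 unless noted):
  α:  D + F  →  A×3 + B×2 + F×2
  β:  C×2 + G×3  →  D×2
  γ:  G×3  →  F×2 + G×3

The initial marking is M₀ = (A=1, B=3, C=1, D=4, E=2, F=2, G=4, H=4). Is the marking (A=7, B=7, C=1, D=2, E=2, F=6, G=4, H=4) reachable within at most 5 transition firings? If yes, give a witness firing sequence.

YES — reachable via ⟨α, α, γ⟩ (3 firings)

step 1: fire α:  (A=1, B=3, C=1, D=4, E=2, F=2, G=4, H=4) → (A=4, B=5, C=1, D=3, E=2, F=3, G=4, H=4)
step 2: fire α:  (A=4, B=5, C=1, D=3, E=2, F=3, G=4, H=4) → (A=7, B=7, C=1, D=2, E=2, F=4, G=4, H=4)
step 3: fire γ:  (A=7, B=7, C=1, D=2, E=2, F=4, G=4, H=4) → (A=7, B=7, C=1, D=2, E=2, F=6, G=4, H=4)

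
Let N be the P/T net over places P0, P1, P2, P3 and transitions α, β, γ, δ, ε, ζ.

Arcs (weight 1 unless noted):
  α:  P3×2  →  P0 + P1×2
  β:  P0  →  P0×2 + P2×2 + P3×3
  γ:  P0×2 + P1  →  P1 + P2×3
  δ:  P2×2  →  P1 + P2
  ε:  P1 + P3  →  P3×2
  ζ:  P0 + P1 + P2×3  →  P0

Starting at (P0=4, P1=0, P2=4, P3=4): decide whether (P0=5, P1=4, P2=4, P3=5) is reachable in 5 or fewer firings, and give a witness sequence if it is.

NO — not reachable within 5 firings

depth 0: 1 marking
depth 1: 4 markings reached so far
depth 2: 16 markings reached so far
depth 3: 47 markings reached so far
depth 4: 110 markings reached so far
depth 5: 225 markings reached so far
target is not among the 225 markings reachable within 5 steps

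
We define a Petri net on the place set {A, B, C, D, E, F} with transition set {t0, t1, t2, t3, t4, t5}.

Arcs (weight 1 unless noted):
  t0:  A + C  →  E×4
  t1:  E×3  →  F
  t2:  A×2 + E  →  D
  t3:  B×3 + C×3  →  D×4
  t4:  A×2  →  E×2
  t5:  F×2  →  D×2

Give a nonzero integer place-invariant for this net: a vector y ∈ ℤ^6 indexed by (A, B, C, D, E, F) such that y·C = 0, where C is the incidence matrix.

y = (A:1, B:1, C:3, D:3, E:1, F:3)

Incidence matrix C (rows=places, cols=transitions):
       t0   t1   t2   t3   t4   t5
    A  -1    0   -2    0   -2    0
    B   0    0    0   -3    0    0
    C  -1    0    0   -3    0    0
    D   0    0    1    4    0    2
    E   4   -3   -1    0    2    0
    F   0    1    0    0    0   -2

Candidate y = [1, 1, 3, 3, 1, 3]; check y·C column-wise:
  col t0: 1·-1 + 1·0 + 3·-1 + 3·0 + 1·4 + 3·0 = 0
  col t1: 1·0 + 1·0 + 3·0 + 3·0 + 1·-3 + 3·1 = 0
  col t2: 1·-2 + 1·0 + 3·0 + 3·1 + 1·-1 + 3·0 = 0
  col t3: 1·0 + 1·-3 + 3·-3 + 3·4 + 1·0 + 3·0 = 0
  col t4: 1·-2 + 1·0 + 3·0 + 3·0 + 1·2 + 3·0 = 0
  col t5: 1·0 + 1·0 + 3·0 + 3·2 + 1·0 + 3·-2 = 0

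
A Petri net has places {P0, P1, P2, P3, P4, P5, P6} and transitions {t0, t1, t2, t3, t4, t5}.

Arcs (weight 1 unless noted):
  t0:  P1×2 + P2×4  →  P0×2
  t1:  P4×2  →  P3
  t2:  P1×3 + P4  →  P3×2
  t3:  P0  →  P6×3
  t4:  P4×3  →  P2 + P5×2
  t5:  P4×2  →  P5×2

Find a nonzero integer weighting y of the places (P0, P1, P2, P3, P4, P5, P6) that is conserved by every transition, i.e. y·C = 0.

Incidence matrix C (rows=places, cols=transitions):
       t0   t1   t2   t3   t4   t5
   P0   2    0    0   -1    0    0
   P1  -2    0   -3    0    0    0
   P2  -4    0    0    0    1    0
   P3   0    1    2    0    0    0
   P4   0   -2   -1    0   -3   -2
   P5   0    0    0    0    2    2
   P6   0    0    0    3    0    0

Candidate y = [3, 1, 1, 2, 1, 1, 1]; check y·C column-wise:
  col t0: 3·2 + 1·-2 + 1·-4 + 2·0 + 1·0 + 1·0 + 1·0 = 0
  col t1: 3·0 + 1·0 + 1·0 + 2·1 + 1·-2 + 1·0 + 1·0 = 0
  col t2: 3·0 + 1·-3 + 1·0 + 2·2 + 1·-1 + 1·0 + 1·0 = 0
  col t3: 3·-1 + 1·0 + 1·0 + 2·0 + 1·0 + 1·0 + 1·3 = 0
  col t4: 3·0 + 1·0 + 1·1 + 2·0 + 1·-3 + 1·2 + 1·0 = 0
  col t5: 3·0 + 1·0 + 1·0 + 2·0 + 1·-2 + 1·2 + 1·0 = 0

y = (P0:3, P1:1, P2:1, P3:2, P4:1, P5:1, P6:1)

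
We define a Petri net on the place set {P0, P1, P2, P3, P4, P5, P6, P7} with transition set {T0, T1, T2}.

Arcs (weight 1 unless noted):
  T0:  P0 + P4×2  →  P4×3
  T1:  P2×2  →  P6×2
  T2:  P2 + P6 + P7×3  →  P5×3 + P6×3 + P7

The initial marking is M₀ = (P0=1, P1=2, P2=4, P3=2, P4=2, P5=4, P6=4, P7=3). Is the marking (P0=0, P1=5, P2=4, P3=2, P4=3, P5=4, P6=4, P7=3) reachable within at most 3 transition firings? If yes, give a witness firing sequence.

NO — not reachable within 3 firings

depth 0: 1 marking
depth 1: 4 markings reached so far
depth 2: 8 markings reached so far
depth 3: 10 markings reached so far
target is not among the 10 markings reachable within 3 steps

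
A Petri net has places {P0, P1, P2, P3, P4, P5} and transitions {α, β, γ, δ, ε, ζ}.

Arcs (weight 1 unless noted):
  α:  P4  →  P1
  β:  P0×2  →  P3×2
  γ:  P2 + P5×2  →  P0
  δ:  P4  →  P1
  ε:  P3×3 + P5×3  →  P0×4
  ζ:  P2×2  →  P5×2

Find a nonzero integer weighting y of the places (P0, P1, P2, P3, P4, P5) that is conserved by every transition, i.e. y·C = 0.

y = (P0:0, P1:1, P2:0, P3:0, P4:1, P5:0)

Incidence matrix C (rows=places, cols=transitions):
        α    β    γ    δ    ε    ζ
   P0   0   -2    1    0    4    0
   P1   1    0    0    1    0    0
   P2   0    0   -1    0    0   -2
   P3   0    2    0    0   -3    0
   P4  -1    0    0   -1    0    0
   P5   0    0   -2    0   -3    2

Candidate y = [0, 1, 0, 0, 1, 0]; check y·C column-wise:
  col α: 1·1 + 1·-1 = 0
  col β: 0·-2 + 1·0 + 0·2 + 1·0 = 0
  col γ: 0·1 + 1·0 + 0·-1 + 1·0 + 0·-2 = 0
  col δ: 1·1 + 1·-1 = 0
  col ε: 0·4 + 1·0 + 0·-3 + 1·0 + 0·-3 = 0
  col ζ: 1·0 + 0·-2 + 1·0 + 0·2 = 0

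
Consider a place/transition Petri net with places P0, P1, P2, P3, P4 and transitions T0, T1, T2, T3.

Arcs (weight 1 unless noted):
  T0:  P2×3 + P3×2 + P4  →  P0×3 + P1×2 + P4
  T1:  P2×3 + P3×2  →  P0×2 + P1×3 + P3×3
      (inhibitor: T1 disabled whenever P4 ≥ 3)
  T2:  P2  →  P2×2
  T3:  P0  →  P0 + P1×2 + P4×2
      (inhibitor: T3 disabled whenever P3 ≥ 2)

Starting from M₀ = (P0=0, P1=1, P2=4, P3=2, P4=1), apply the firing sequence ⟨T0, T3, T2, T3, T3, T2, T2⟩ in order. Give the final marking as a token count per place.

step 1: fire T0:  (P0=0, P1=1, P2=4, P3=2, P4=1) → (P0=3, P1=3, P2=1, P3=0, P4=1)
step 2: fire T3:  (P0=3, P1=3, P2=1, P3=0, P4=1) → (P0=3, P1=5, P2=1, P3=0, P4=3)
step 3: fire T2:  (P0=3, P1=5, P2=1, P3=0, P4=3) → (P0=3, P1=5, P2=2, P3=0, P4=3)
step 4: fire T3:  (P0=3, P1=5, P2=2, P3=0, P4=3) → (P0=3, P1=7, P2=2, P3=0, P4=5)
step 5: fire T3:  (P0=3, P1=7, P2=2, P3=0, P4=5) → (P0=3, P1=9, P2=2, P3=0, P4=7)
step 6: fire T2:  (P0=3, P1=9, P2=2, P3=0, P4=7) → (P0=3, P1=9, P2=3, P3=0, P4=7)
step 7: fire T2:  (P0=3, P1=9, P2=3, P3=0, P4=7) → (P0=3, P1=9, P2=4, P3=0, P4=7)

(P0=3, P1=9, P2=4, P3=0, P4=7)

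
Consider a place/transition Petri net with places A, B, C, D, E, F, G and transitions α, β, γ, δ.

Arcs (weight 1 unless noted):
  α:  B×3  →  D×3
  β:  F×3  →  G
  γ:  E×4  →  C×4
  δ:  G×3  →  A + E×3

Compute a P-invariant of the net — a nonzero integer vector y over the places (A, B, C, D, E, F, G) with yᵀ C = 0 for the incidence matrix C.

y = (A:0, B:1, C:0, D:1, E:0, F:0, G:0)

Incidence matrix C (rows=places, cols=transitions):
        α    β    γ    δ
    A   0    0    0    1
    B  -3    0    0    0
    C   0    0    4    0
    D   3    0    0    0
    E   0    0   -4    3
    F   0   -3    0    0
    G   0    1    0   -3

Candidate y = [0, 1, 0, 1, 0, 0, 0]; check y·C column-wise:
  col α: 1·-3 + 1·3 = 0
  col β: 1·0 + 1·0 + 0·-3 + 0·1 = 0
  col γ: 1·0 + 0·4 + 1·0 + 0·-4 = 0
  col δ: 0·1 + 1·0 + 1·0 + 0·3 + 0·-3 = 0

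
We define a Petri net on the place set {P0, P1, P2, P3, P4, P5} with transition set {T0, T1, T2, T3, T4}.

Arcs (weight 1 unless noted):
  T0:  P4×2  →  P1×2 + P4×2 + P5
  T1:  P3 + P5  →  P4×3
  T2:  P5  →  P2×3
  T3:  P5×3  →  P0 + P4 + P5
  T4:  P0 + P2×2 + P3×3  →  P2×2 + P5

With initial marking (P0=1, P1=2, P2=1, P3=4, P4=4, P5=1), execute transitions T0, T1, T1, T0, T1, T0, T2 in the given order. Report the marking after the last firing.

(P0=1, P1=8, P2=4, P3=1, P4=13, P5=0)

step 1: fire T0:  (P0=1, P1=2, P2=1, P3=4, P4=4, P5=1) → (P0=1, P1=4, P2=1, P3=4, P4=4, P5=2)
step 2: fire T1:  (P0=1, P1=4, P2=1, P3=4, P4=4, P5=2) → (P0=1, P1=4, P2=1, P3=3, P4=7, P5=1)
step 3: fire T1:  (P0=1, P1=4, P2=1, P3=3, P4=7, P5=1) → (P0=1, P1=4, P2=1, P3=2, P4=10, P5=0)
step 4: fire T0:  (P0=1, P1=4, P2=1, P3=2, P4=10, P5=0) → (P0=1, P1=6, P2=1, P3=2, P4=10, P5=1)
step 5: fire T1:  (P0=1, P1=6, P2=1, P3=2, P4=10, P5=1) → (P0=1, P1=6, P2=1, P3=1, P4=13, P5=0)
step 6: fire T0:  (P0=1, P1=6, P2=1, P3=1, P4=13, P5=0) → (P0=1, P1=8, P2=1, P3=1, P4=13, P5=1)
step 7: fire T2:  (P0=1, P1=8, P2=1, P3=1, P4=13, P5=1) → (P0=1, P1=8, P2=4, P3=1, P4=13, P5=0)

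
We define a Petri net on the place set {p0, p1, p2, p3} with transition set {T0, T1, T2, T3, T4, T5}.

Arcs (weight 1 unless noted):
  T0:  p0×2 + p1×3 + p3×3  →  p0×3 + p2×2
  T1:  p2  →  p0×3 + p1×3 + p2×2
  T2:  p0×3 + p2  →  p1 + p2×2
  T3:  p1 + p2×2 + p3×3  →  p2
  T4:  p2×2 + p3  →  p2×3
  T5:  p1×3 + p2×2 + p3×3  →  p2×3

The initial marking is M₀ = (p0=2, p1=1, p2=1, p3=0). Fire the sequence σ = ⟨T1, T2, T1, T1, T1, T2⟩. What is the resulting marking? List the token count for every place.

(p0=8, p1=15, p2=7, p3=0)

step 1: fire T1:  (p0=2, p1=1, p2=1, p3=0) → (p0=5, p1=4, p2=2, p3=0)
step 2: fire T2:  (p0=5, p1=4, p2=2, p3=0) → (p0=2, p1=5, p2=3, p3=0)
step 3: fire T1:  (p0=2, p1=5, p2=3, p3=0) → (p0=5, p1=8, p2=4, p3=0)
step 4: fire T1:  (p0=5, p1=8, p2=4, p3=0) → (p0=8, p1=11, p2=5, p3=0)
step 5: fire T1:  (p0=8, p1=11, p2=5, p3=0) → (p0=11, p1=14, p2=6, p3=0)
step 6: fire T2:  (p0=11, p1=14, p2=6, p3=0) → (p0=8, p1=15, p2=7, p3=0)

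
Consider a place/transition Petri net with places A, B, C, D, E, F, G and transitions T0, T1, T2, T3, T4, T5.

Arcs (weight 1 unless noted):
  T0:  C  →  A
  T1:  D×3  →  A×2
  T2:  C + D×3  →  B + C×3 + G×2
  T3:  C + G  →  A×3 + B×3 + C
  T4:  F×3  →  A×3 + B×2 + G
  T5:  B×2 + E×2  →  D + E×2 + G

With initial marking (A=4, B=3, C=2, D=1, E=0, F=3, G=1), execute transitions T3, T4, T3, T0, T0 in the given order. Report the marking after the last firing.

(A=15, B=11, C=0, D=1, E=0, F=0, G=0)

step 1: fire T3:  (A=4, B=3, C=2, D=1, E=0, F=3, G=1) → (A=7, B=6, C=2, D=1, E=0, F=3, G=0)
step 2: fire T4:  (A=7, B=6, C=2, D=1, E=0, F=3, G=0) → (A=10, B=8, C=2, D=1, E=0, F=0, G=1)
step 3: fire T3:  (A=10, B=8, C=2, D=1, E=0, F=0, G=1) → (A=13, B=11, C=2, D=1, E=0, F=0, G=0)
step 4: fire T0:  (A=13, B=11, C=2, D=1, E=0, F=0, G=0) → (A=14, B=11, C=1, D=1, E=0, F=0, G=0)
step 5: fire T0:  (A=14, B=11, C=1, D=1, E=0, F=0, G=0) → (A=15, B=11, C=0, D=1, E=0, F=0, G=0)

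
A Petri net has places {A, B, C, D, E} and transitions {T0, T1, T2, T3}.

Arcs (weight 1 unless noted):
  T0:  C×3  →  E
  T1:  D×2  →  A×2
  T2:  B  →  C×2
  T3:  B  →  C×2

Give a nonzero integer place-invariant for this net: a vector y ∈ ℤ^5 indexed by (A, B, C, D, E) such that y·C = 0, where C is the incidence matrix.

Incidence matrix C (rows=places, cols=transitions):
       T0   T1   T2   T3
    A   0    2    0    0
    B   0    0   -1   -1
    C  -3    0    2    2
    D   0   -2    0    0
    E   1    0    0    0

Candidate y = [1, 0, 0, 1, 0]; check y·C column-wise:
  col T0: 1·0 + 0·-3 + 1·0 + 0·1 = 0
  col T1: 1·2 + 1·-2 = 0
  col T2: 1·0 + 0·-1 + 0·2 + 1·0 = 0
  col T3: 1·0 + 0·-1 + 0·2 + 1·0 = 0

y = (A:1, B:0, C:0, D:1, E:0)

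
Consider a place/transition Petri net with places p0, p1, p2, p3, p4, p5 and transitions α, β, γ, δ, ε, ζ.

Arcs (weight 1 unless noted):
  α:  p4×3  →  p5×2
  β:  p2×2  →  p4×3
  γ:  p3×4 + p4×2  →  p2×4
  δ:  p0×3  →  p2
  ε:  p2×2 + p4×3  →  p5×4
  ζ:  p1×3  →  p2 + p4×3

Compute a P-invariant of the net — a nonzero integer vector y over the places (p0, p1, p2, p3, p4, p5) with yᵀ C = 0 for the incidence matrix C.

Incidence matrix C (rows=places, cols=transitions):
        α    β    γ    δ    ε    ζ
   p0   0    0    0   -3    0    0
   p1   0    0    0    0    0   -3
   p2   0   -2    4    1   -2    1
   p3   0    0   -4    0    0    0
   p4  -3    3   -2    0   -3    3
   p5   2    0    0    0    4    0

Candidate y = [1, 3, 3, 2, 2, 3]; check y·C column-wise:
  col α: 1·0 + 3·0 + 3·0 + 2·0 + 2·-3 + 3·2 = 0
  col β: 1·0 + 3·0 + 3·-2 + 2·0 + 2·3 + 3·0 = 0
  col γ: 1·0 + 3·0 + 3·4 + 2·-4 + 2·-2 + 3·0 = 0
  col δ: 1·-3 + 3·0 + 3·1 + 2·0 + 2·0 + 3·0 = 0
  col ε: 1·0 + 3·0 + 3·-2 + 2·0 + 2·-3 + 3·4 = 0
  col ζ: 1·0 + 3·-3 + 3·1 + 2·0 + 2·3 + 3·0 = 0

y = (p0:1, p1:3, p2:3, p3:2, p4:2, p5:3)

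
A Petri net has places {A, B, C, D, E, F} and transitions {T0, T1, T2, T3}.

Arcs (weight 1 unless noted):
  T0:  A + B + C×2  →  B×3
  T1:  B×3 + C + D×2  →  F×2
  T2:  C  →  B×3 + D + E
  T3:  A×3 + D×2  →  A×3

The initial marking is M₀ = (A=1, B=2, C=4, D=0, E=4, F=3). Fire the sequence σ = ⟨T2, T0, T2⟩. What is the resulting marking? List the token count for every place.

step 1: fire T2:  (A=1, B=2, C=4, D=0, E=4, F=3) → (A=1, B=5, C=3, D=1, E=5, F=3)
step 2: fire T0:  (A=1, B=5, C=3, D=1, E=5, F=3) → (A=0, B=7, C=1, D=1, E=5, F=3)
step 3: fire T2:  (A=0, B=7, C=1, D=1, E=5, F=3) → (A=0, B=10, C=0, D=2, E=6, F=3)

(A=0, B=10, C=0, D=2, E=6, F=3)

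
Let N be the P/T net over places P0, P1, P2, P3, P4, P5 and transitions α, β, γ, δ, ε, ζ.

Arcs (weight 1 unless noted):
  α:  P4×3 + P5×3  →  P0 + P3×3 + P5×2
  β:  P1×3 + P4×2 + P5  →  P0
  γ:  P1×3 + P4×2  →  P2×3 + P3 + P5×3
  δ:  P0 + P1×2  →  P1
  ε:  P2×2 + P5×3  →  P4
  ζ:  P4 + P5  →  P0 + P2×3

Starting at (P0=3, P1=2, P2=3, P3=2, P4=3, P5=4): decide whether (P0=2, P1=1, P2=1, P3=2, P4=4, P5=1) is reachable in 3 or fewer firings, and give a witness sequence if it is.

YES — reachable via ⟨δ, ε⟩ (2 firings)

step 1: fire δ:  (P0=3, P1=2, P2=3, P3=2, P4=3, P5=4) → (P0=2, P1=1, P2=3, P3=2, P4=3, P5=4)
step 2: fire ε:  (P0=2, P1=1, P2=3, P3=2, P4=3, P5=4) → (P0=2, P1=1, P2=1, P3=2, P4=4, P5=1)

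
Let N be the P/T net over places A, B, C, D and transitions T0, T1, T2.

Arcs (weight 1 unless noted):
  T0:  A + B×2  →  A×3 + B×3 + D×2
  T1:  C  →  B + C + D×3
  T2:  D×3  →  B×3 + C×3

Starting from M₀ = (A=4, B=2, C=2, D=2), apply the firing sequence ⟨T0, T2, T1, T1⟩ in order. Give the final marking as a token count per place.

(A=6, B=8, C=5, D=7)

step 1: fire T0:  (A=4, B=2, C=2, D=2) → (A=6, B=3, C=2, D=4)
step 2: fire T2:  (A=6, B=3, C=2, D=4) → (A=6, B=6, C=5, D=1)
step 3: fire T1:  (A=6, B=6, C=5, D=1) → (A=6, B=7, C=5, D=4)
step 4: fire T1:  (A=6, B=7, C=5, D=4) → (A=6, B=8, C=5, D=7)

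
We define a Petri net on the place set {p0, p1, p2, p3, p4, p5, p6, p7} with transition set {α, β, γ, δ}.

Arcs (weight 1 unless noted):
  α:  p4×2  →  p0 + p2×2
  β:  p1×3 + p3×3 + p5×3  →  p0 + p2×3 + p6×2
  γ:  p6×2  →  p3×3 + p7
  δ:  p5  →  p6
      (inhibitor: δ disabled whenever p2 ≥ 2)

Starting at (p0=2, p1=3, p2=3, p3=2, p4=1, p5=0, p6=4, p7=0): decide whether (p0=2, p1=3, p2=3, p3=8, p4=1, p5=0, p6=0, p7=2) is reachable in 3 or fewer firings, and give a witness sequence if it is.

step 1: fire γ:  (p0=2, p1=3, p2=3, p3=2, p4=1, p5=0, p6=4, p7=0) → (p0=2, p1=3, p2=3, p3=5, p4=1, p5=0, p6=2, p7=1)
step 2: fire γ:  (p0=2, p1=3, p2=3, p3=5, p4=1, p5=0, p6=2, p7=1) → (p0=2, p1=3, p2=3, p3=8, p4=1, p5=0, p6=0, p7=2)

YES — reachable via ⟨γ, γ⟩ (2 firings)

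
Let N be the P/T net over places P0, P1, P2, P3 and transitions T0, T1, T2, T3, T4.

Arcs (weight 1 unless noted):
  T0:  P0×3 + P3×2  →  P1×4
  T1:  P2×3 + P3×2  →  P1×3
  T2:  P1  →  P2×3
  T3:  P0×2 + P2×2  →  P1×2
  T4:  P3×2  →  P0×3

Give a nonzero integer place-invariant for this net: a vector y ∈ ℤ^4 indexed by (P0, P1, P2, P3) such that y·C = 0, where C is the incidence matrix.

y = (P0:2, P1:3, P2:1, P3:3)

Incidence matrix C (rows=places, cols=transitions):
       T0   T1   T2   T3   T4
   P0  -3    0    0   -2    3
   P1   4    3   -1    2    0
   P2   0   -3    3   -2    0
   P3  -2   -2    0    0   -2

Candidate y = [2, 3, 1, 3]; check y·C column-wise:
  col T0: 2·-3 + 3·4 + 1·0 + 3·-2 = 0
  col T1: 2·0 + 3·3 + 1·-3 + 3·-2 = 0
  col T2: 2·0 + 3·-1 + 1·3 + 3·0 = 0
  col T3: 2·-2 + 3·2 + 1·-2 + 3·0 = 0
  col T4: 2·3 + 3·0 + 1·0 + 3·-2 = 0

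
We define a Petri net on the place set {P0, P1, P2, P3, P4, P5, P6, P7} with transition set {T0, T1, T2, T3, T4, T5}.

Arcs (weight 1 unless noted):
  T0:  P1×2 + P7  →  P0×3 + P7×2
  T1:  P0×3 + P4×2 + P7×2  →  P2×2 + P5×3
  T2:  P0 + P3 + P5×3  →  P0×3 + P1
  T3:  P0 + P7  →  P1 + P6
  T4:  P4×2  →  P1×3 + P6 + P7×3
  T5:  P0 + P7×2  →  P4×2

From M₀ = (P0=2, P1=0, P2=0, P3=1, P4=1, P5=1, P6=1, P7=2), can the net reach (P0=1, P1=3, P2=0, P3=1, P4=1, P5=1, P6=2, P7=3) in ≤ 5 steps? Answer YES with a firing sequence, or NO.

YES — reachable via ⟨T5, T4⟩ (2 firings)

step 1: fire T5:  (P0=2, P1=0, P2=0, P3=1, P4=1, P5=1, P6=1, P7=2) → (P0=1, P1=0, P2=0, P3=1, P4=3, P5=1, P6=1, P7=0)
step 2: fire T4:  (P0=1, P1=0, P2=0, P3=1, P4=3, P5=1, P6=1, P7=0) → (P0=1, P1=3, P2=0, P3=1, P4=1, P5=1, P6=2, P7=3)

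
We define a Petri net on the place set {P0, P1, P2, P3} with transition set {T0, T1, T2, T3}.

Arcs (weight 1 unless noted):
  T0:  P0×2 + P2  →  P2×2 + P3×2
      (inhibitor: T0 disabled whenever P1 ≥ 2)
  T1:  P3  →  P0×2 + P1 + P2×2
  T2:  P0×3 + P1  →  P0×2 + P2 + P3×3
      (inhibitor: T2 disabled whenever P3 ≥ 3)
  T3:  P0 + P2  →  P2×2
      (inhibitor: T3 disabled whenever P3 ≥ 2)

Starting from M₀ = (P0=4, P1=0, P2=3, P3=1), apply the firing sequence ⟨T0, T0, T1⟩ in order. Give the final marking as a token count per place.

(P0=2, P1=1, P2=7, P3=4)

step 1: fire T0:  (P0=4, P1=0, P2=3, P3=1) → (P0=2, P1=0, P2=4, P3=3)
step 2: fire T0:  (P0=2, P1=0, P2=4, P3=3) → (P0=0, P1=0, P2=5, P3=5)
step 3: fire T1:  (P0=0, P1=0, P2=5, P3=5) → (P0=2, P1=1, P2=7, P3=4)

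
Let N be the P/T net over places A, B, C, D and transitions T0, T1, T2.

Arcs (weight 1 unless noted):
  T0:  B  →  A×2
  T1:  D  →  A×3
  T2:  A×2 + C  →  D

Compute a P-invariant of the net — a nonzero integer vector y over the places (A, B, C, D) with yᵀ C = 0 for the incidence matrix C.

Incidence matrix C (rows=places, cols=transitions):
       T0   T1   T2
    A   2    3   -2
    B  -1    0    0
    C   0    0   -1
    D   0   -1    1

Candidate y = [1, 2, 1, 3]; check y·C column-wise:
  col T0: 1·2 + 2·-1 + 1·0 + 3·0 = 0
  col T1: 1·3 + 2·0 + 1·0 + 3·-1 = 0
  col T2: 1·-2 + 2·0 + 1·-1 + 3·1 = 0

y = (A:1, B:2, C:1, D:3)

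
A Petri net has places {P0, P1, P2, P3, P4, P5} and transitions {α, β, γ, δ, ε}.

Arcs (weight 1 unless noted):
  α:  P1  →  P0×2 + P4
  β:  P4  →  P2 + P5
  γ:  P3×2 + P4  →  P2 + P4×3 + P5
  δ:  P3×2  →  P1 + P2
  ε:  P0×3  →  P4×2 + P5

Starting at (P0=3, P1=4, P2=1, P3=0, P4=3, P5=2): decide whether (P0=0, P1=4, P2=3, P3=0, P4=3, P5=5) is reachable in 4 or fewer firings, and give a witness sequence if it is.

step 1: fire β:  (P0=3, P1=4, P2=1, P3=0, P4=3, P5=2) → (P0=3, P1=4, P2=2, P3=0, P4=2, P5=3)
step 2: fire β:  (P0=3, P1=4, P2=2, P3=0, P4=2, P5=3) → (P0=3, P1=4, P2=3, P3=0, P4=1, P5=4)
step 3: fire ε:  (P0=3, P1=4, P2=3, P3=0, P4=1, P5=4) → (P0=0, P1=4, P2=3, P3=0, P4=3, P5=5)

YES — reachable via ⟨β, β, ε⟩ (3 firings)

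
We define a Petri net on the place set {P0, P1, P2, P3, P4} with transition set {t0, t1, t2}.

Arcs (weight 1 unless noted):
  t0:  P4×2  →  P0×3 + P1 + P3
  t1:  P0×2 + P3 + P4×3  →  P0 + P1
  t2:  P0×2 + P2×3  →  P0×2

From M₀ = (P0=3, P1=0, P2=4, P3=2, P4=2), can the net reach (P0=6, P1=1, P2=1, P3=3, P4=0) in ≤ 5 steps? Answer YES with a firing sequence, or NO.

YES — reachable via ⟨t0, t2⟩ (2 firings)

step 1: fire t0:  (P0=3, P1=0, P2=4, P3=2, P4=2) → (P0=6, P1=1, P2=4, P3=3, P4=0)
step 2: fire t2:  (P0=6, P1=1, P2=4, P3=3, P4=0) → (P0=6, P1=1, P2=1, P3=3, P4=0)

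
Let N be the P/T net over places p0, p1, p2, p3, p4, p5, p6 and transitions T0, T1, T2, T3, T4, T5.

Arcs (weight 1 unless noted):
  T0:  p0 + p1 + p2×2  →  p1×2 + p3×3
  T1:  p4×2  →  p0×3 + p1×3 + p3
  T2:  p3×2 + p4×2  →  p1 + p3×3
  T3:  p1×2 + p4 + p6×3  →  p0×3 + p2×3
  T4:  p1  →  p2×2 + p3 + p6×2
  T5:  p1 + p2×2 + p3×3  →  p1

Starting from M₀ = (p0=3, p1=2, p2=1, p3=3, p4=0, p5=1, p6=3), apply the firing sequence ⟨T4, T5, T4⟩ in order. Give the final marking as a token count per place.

(p0=3, p1=0, p2=3, p3=2, p4=0, p5=1, p6=7)

step 1: fire T4:  (p0=3, p1=2, p2=1, p3=3, p4=0, p5=1, p6=3) → (p0=3, p1=1, p2=3, p3=4, p4=0, p5=1, p6=5)
step 2: fire T5:  (p0=3, p1=1, p2=3, p3=4, p4=0, p5=1, p6=5) → (p0=3, p1=1, p2=1, p3=1, p4=0, p5=1, p6=5)
step 3: fire T4:  (p0=3, p1=1, p2=1, p3=1, p4=0, p5=1, p6=5) → (p0=3, p1=0, p2=3, p3=2, p4=0, p5=1, p6=7)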